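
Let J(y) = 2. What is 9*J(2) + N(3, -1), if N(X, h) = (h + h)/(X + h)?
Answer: 17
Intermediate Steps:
N(X, h) = 2*h/(X + h) (N(X, h) = (2*h)/(X + h) = 2*h/(X + h))
9*J(2) + N(3, -1) = 9*2 + 2*(-1)/(3 - 1) = 18 + 2*(-1)/2 = 18 + 2*(-1)*(½) = 18 - 1 = 17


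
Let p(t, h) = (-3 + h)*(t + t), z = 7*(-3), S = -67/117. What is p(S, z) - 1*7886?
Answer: -306482/39 ≈ -7858.5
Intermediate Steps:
S = -67/117 (S = -67*1/117 = -67/117 ≈ -0.57265)
z = -21
p(t, h) = 2*t*(-3 + h) (p(t, h) = (-3 + h)*(2*t) = 2*t*(-3 + h))
p(S, z) - 1*7886 = 2*(-67/117)*(-3 - 21) - 1*7886 = 2*(-67/117)*(-24) - 7886 = 1072/39 - 7886 = -306482/39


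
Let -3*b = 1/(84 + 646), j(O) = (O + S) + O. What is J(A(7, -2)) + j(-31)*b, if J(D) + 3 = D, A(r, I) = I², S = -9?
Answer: 2261/2190 ≈ 1.0324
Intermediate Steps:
J(D) = -3 + D
j(O) = -9 + 2*O (j(O) = (O - 9) + O = (-9 + O) + O = -9 + 2*O)
b = -1/2190 (b = -1/(3*(84 + 646)) = -⅓/730 = -⅓*1/730 = -1/2190 ≈ -0.00045662)
J(A(7, -2)) + j(-31)*b = (-3 + (-2)²) + (-9 + 2*(-31))*(-1/2190) = (-3 + 4) + (-9 - 62)*(-1/2190) = 1 - 71*(-1/2190) = 1 + 71/2190 = 2261/2190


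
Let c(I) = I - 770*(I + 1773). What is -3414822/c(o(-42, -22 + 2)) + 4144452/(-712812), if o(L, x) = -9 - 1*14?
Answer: -262551524411/80044213723 ≈ -3.2801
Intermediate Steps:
o(L, x) = -23 (o(L, x) = -9 - 14 = -23)
c(I) = -1365210 - 769*I (c(I) = I - 770*(1773 + I) = I + (-1365210 - 770*I) = -1365210 - 769*I)
-3414822/c(o(-42, -22 + 2)) + 4144452/(-712812) = -3414822/(-1365210 - 769*(-23)) + 4144452/(-712812) = -3414822/(-1365210 + 17687) + 4144452*(-1/712812) = -3414822/(-1347523) - 345371/59401 = -3414822*(-1/1347523) - 345371/59401 = 3414822/1347523 - 345371/59401 = -262551524411/80044213723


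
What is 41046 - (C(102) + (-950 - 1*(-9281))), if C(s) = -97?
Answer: 32812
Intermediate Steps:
41046 - (C(102) + (-950 - 1*(-9281))) = 41046 - (-97 + (-950 - 1*(-9281))) = 41046 - (-97 + (-950 + 9281)) = 41046 - (-97 + 8331) = 41046 - 1*8234 = 41046 - 8234 = 32812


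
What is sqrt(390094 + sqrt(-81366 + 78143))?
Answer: sqrt(390094 + I*sqrt(3223)) ≈ 624.58 + 0.045*I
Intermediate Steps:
sqrt(390094 + sqrt(-81366 + 78143)) = sqrt(390094 + sqrt(-3223)) = sqrt(390094 + I*sqrt(3223))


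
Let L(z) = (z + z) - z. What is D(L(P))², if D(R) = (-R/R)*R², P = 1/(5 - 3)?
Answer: 1/16 ≈ 0.062500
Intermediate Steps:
P = ½ (P = 1/2 = ½ ≈ 0.50000)
L(z) = z (L(z) = 2*z - z = z)
D(R) = -R² (D(R) = (-1*1)*R² = -R²)
D(L(P))² = (-(½)²)² = (-1*¼)² = (-¼)² = 1/16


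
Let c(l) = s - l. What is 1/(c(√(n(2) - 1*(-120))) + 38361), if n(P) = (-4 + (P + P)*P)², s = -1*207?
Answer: 19077/727863790 + √34/727863790 ≈ 2.6218e-5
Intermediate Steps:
s = -207
n(P) = (-4 + 2*P²)² (n(P) = (-4 + (2*P)*P)² = (-4 + 2*P²)²)
c(l) = -207 - l
1/(c(√(n(2) - 1*(-120))) + 38361) = 1/((-207 - √(4*(-2 + 2²)² - 1*(-120))) + 38361) = 1/((-207 - √(4*(-2 + 4)² + 120)) + 38361) = 1/((-207 - √(4*2² + 120)) + 38361) = 1/((-207 - √(4*4 + 120)) + 38361) = 1/((-207 - √(16 + 120)) + 38361) = 1/((-207 - √136) + 38361) = 1/((-207 - 2*√34) + 38361) = 1/(38154 - 2*√34)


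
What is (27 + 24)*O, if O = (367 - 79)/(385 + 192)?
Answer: 14688/577 ≈ 25.456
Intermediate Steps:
O = 288/577 ≈ 0.49913
(27 + 24)*O = (27 + 24)*(288/577) = 51*(288/577) = 14688/577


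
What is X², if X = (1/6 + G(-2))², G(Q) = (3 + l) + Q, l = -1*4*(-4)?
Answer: 112550881/1296 ≈ 86845.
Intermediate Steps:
l = 16 (l = -4*(-4) = 16)
G(Q) = 19 + Q (G(Q) = (3 + 16) + Q = 19 + Q)
X = 10609/36 (X = (1/6 + (19 - 2))² = (⅙ + 17)² = (103/6)² = 10609/36 ≈ 294.69)
X² = (10609/36)² = 112550881/1296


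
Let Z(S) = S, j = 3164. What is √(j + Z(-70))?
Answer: √3094 ≈ 55.624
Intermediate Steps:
√(j + Z(-70)) = √(3164 - 70) = √3094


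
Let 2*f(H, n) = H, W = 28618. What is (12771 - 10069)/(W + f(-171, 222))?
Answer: 5404/57065 ≈ 0.094699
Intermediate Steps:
f(H, n) = H/2
(12771 - 10069)/(W + f(-171, 222)) = (12771 - 10069)/(28618 + (1/2)*(-171)) = 2702/(28618 - 171/2) = 2702/(57065/2) = 2702*(2/57065) = 5404/57065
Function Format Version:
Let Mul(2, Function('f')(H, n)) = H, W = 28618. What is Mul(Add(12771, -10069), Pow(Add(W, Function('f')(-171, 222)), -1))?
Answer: Rational(5404, 57065) ≈ 0.094699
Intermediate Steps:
Function('f')(H, n) = Mul(Rational(1, 2), H)
Mul(Add(12771, -10069), Pow(Add(W, Function('f')(-171, 222)), -1)) = Mul(Add(12771, -10069), Pow(Add(28618, Mul(Rational(1, 2), -171)), -1)) = Mul(2702, Pow(Add(28618, Rational(-171, 2)), -1)) = Mul(2702, Pow(Rational(57065, 2), -1)) = Mul(2702, Rational(2, 57065)) = Rational(5404, 57065)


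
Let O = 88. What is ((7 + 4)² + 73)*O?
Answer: 17072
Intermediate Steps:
((7 + 4)² + 73)*O = ((7 + 4)² + 73)*88 = (11² + 73)*88 = (121 + 73)*88 = 194*88 = 17072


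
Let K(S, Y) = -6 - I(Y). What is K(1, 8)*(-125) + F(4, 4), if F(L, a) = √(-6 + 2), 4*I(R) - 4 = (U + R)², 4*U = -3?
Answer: 161125/64 + 2*I ≈ 2517.6 + 2.0*I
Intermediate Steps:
U = -¾ (U = (¼)*(-3) = -¾ ≈ -0.75000)
I(R) = 1 + (-¾ + R)²/4
F(L, a) = 2*I (F(L, a) = √(-4) = 2*I)
K(S, Y) = -7 - (-3 + 4*Y)²/64 (K(S, Y) = -6 - (1 + (-3 + 4*Y)²/64) = -6 + (-1 - (-3 + 4*Y)²/64) = -7 - (-3 + 4*Y)²/64)
K(1, 8)*(-125) + F(4, 4) = (-7 - (-3 + 4*8)²/64)*(-125) + 2*I = (-7 - (-3 + 32)²/64)*(-125) + 2*I = (-7 - 1/64*29²)*(-125) + 2*I = (-7 - 1/64*841)*(-125) + 2*I = (-7 - 841/64)*(-125) + 2*I = -1289/64*(-125) + 2*I = 161125/64 + 2*I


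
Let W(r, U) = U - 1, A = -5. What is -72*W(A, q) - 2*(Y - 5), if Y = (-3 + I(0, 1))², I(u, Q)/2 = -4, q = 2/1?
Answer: -304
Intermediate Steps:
q = 2 (q = 2*1 = 2)
I(u, Q) = -8 (I(u, Q) = 2*(-4) = -8)
Y = 121 (Y = (-3 - 8)² = (-11)² = 121)
W(r, U) = -1 + U
-72*W(A, q) - 2*(Y - 5) = -72*(-1 + 2) - 2*(121 - 5) = -72*1 - 2*116 = -72 - 232 = -304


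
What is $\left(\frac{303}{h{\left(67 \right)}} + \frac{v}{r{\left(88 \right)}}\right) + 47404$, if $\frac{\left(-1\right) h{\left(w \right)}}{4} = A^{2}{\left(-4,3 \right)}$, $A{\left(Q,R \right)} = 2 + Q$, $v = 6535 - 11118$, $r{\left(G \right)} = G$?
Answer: $\frac{8330605}{176} \approx 47333.0$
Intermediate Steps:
$v = -4583$ ($v = 6535 - 11118 = -4583$)
$h{\left(w \right)} = -16$ ($h{\left(w \right)} = - 4 \left(2 - 4\right)^{2} = - 4 \left(-2\right)^{2} = \left(-4\right) 4 = -16$)
$\left(\frac{303}{h{\left(67 \right)}} + \frac{v}{r{\left(88 \right)}}\right) + 47404 = \left(\frac{303}{-16} - \frac{4583}{88}\right) + 47404 = \left(303 \left(- \frac{1}{16}\right) - \frac{4583}{88}\right) + 47404 = \left(- \frac{303}{16} - \frac{4583}{88}\right) + 47404 = - \frac{12499}{176} + 47404 = \frac{8330605}{176}$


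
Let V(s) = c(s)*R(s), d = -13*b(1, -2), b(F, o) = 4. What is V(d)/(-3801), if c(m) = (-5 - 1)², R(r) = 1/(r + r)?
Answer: 3/32942 ≈ 9.1069e-5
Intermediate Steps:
R(r) = 1/(2*r)
d = -52 (d = -13*4 = -52)
c(m) = 36 (c(m) = (-6)² = 36)
V(s) = 18/s (V(s) = 36*(1/(2*s)) = 18/s)
V(d)/(-3801) = (18/(-52))/(-3801) = (18*(-1/52))*(-1/3801) = -9/26*(-1/3801) = 3/32942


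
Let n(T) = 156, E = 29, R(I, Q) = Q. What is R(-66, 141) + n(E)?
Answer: 297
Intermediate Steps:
R(-66, 141) + n(E) = 141 + 156 = 297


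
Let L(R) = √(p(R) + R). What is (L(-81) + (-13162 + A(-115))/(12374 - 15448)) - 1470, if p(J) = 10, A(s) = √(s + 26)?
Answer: -2252809/1537 + I*√71 - I*√89/3074 ≈ -1465.7 + 8.4231*I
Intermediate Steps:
A(s) = √(26 + s)
L(R) = √(10 + R)
(L(-81) + (-13162 + A(-115))/(12374 - 15448)) - 1470 = (√(10 - 81) + (-13162 + √(26 - 115))/(12374 - 15448)) - 1470 = (√(-71) + (-13162 + √(-89))/(-3074)) - 1470 = (I*√71 + (-13162 + I*√89)*(-1/3074)) - 1470 = (I*√71 + (6581/1537 - I*√89/3074)) - 1470 = (6581/1537 + I*√71 - I*√89/3074) - 1470 = -2252809/1537 + I*√71 - I*√89/3074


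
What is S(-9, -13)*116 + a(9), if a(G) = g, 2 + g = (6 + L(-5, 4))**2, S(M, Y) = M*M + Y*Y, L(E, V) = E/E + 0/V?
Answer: 29047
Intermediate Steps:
L(E, V) = 1 (L(E, V) = 1 + 0 = 1)
S(M, Y) = M**2 + Y**2
g = 47 (g = -2 + (6 + 1)**2 = -2 + 7**2 = -2 + 49 = 47)
a(G) = 47
S(-9, -13)*116 + a(9) = ((-9)**2 + (-13)**2)*116 + 47 = (81 + 169)*116 + 47 = 250*116 + 47 = 29000 + 47 = 29047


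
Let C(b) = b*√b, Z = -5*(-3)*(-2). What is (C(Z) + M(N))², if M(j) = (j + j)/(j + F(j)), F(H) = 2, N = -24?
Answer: -3266424/121 - 1440*I*√30/11 ≈ -26995.0 - 717.02*I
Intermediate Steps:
Z = -30 (Z = 15*(-2) = -30)
C(b) = b^(3/2)
M(j) = 2*j/(2 + j) (M(j) = (j + j)/(j + 2) = (2*j)/(2 + j) = 2*j/(2 + j))
(C(Z) + M(N))² = ((-30)^(3/2) + 2*(-24)/(2 - 24))² = (-30*I*√30 + 2*(-24)/(-22))² = (-30*I*√30 + 2*(-24)*(-1/22))² = (-30*I*√30 + 24/11)² = (24/11 - 30*I*√30)²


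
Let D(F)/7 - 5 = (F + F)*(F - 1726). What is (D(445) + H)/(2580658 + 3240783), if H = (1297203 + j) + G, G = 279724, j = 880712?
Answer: -5522956/5821441 ≈ -0.94873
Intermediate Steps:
D(F) = 35 + 14*F*(-1726 + F) (D(F) = 35 + 7*((F + F)*(F - 1726)) = 35 + 7*((2*F)*(-1726 + F)) = 35 + 7*(2*F*(-1726 + F)) = 35 + 14*F*(-1726 + F))
H = 2457639 (H = (1297203 + 880712) + 279724 = 2177915 + 279724 = 2457639)
(D(445) + H)/(2580658 + 3240783) = ((35 - 24164*445 + 14*445**2) + 2457639)/(2580658 + 3240783) = ((35 - 10752980 + 14*198025) + 2457639)/5821441 = ((35 - 10752980 + 2772350) + 2457639)*(1/5821441) = (-7980595 + 2457639)*(1/5821441) = -5522956*1/5821441 = -5522956/5821441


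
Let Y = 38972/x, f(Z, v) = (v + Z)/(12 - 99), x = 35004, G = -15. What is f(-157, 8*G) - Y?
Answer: 175154/84593 ≈ 2.0705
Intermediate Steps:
f(Z, v) = -Z/87 - v/87 (f(Z, v) = (Z + v)/(-87) = (Z + v)*(-1/87) = -Z/87 - v/87)
Y = 9743/8751 (Y = 38972/35004 = 38972*(1/35004) = 9743/8751 ≈ 1.1134)
f(-157, 8*G) - Y = (-1/87*(-157) - 8*(-15)/87) - 1*9743/8751 = (157/87 - 1/87*(-120)) - 9743/8751 = (157/87 + 40/29) - 9743/8751 = 277/87 - 9743/8751 = 175154/84593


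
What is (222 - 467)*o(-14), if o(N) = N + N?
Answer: 6860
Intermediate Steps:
o(N) = 2*N
(222 - 467)*o(-14) = (222 - 467)*(2*(-14)) = -245*(-28) = 6860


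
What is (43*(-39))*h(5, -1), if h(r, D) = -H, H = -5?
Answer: -8385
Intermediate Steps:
h(r, D) = 5 (h(r, D) = -1*(-5) = 5)
(43*(-39))*h(5, -1) = (43*(-39))*5 = -1677*5 = -8385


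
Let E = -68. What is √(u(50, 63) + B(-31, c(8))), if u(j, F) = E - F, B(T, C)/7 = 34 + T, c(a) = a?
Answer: I*√110 ≈ 10.488*I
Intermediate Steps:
B(T, C) = 238 + 7*T (B(T, C) = 7*(34 + T) = 238 + 7*T)
u(j, F) = -68 - F
√(u(50, 63) + B(-31, c(8))) = √((-68 - 1*63) + (238 + 7*(-31))) = √((-68 - 63) + (238 - 217)) = √(-131 + 21) = √(-110) = I*√110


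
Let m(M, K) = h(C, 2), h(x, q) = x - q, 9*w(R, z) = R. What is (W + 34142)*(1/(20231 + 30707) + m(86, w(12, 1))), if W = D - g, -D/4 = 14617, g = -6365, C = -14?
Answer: 14638340727/50938 ≈ 2.8738e+5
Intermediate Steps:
w(R, z) = R/9
D = -58468 (D = -4*14617 = -58468)
m(M, K) = -16 (m(M, K) = -14 - 1*2 = -14 - 2 = -16)
W = -52103 (W = -58468 - 1*(-6365) = -58468 + 6365 = -52103)
(W + 34142)*(1/(20231 + 30707) + m(86, w(12, 1))) = (-52103 + 34142)*(1/(20231 + 30707) - 16) = -17961*(1/50938 - 16) = -17961*(-815007/50938) = 14638340727/50938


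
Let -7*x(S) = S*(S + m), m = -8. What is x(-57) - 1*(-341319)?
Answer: 2385528/7 ≈ 3.4079e+5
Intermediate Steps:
x(S) = -S*(-8 + S)/7 (x(S) = -S*(S - 8)/7 = -S*(-8 + S)/7)
x(-57) - 1*(-341319) = (⅐)*(-57)*(8 - 1*(-57)) - 1*(-341319) = (⅐)*(-57)*(8 + 57) + 341319 = (⅐)*(-57)*65 + 341319 = -3705/7 + 341319 = 2385528/7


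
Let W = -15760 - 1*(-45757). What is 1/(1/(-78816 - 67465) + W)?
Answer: 146281/4387991156 ≈ 3.3337e-5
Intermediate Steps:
W = 29997 (W = -15760 + 45757 = 29997)
1/(1/(-78816 - 67465) + W) = 1/(1/(-78816 - 67465) + 29997) = 1/(1/(-146281) + 29997) = 1/(-1/146281 + 29997) = 1/(4387991156/146281) = 146281/4387991156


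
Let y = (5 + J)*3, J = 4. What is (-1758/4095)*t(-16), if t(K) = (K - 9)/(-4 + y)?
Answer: 2930/6279 ≈ 0.46663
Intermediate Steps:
y = 27 (y = (5 + 4)*3 = 9*3 = 27)
t(K) = -9/23 + K/23 (t(K) = (K - 9)/(-4 + 27) = (-9 + K)/23 = (-9 + K)*(1/23) = -9/23 + K/23)
(-1758/4095)*t(-16) = (-1758/4095)*(-9/23 + (1/23)*(-16)) = (-1758*1/4095)*(-9/23 - 16/23) = -586/1365*(-25/23) = 2930/6279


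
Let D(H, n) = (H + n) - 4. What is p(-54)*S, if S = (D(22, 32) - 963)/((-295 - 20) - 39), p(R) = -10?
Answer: -4565/177 ≈ -25.791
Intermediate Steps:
D(H, n) = -4 + H + n
S = 913/354 (S = ((-4 + 22 + 32) - 963)/((-295 - 20) - 39) = (50 - 963)/(-315 - 39) = -913/(-354) = -913*(-1/354) = 913/354 ≈ 2.5791)
p(-54)*S = -10*913/354 = -4565/177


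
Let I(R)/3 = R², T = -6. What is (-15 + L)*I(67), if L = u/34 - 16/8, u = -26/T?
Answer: -7725569/34 ≈ -2.2722e+5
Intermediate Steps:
u = 13/3 (u = -26/(-6) = -26*(-⅙) = 13/3 ≈ 4.3333)
L = -191/102 (L = (13/3)/34 - 16/8 = (13/3)*(1/34) - 16*⅛ = 13/102 - 2 = -191/102 ≈ -1.8725)
I(R) = 3*R²
(-15 + L)*I(67) = (-15 - 191/102)*(3*67²) = -1721*4489/34 = -1721/102*13467 = -7725569/34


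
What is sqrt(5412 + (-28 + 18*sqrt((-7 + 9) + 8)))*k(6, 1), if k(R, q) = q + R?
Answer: 7*sqrt(5384 + 18*sqrt(10)) ≈ 516.34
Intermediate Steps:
k(R, q) = R + q
sqrt(5412 + (-28 + 18*sqrt((-7 + 9) + 8)))*k(6, 1) = sqrt(5412 + (-28 + 18*sqrt((-7 + 9) + 8)))*(6 + 1) = sqrt(5412 + (-28 + 18*sqrt(2 + 8)))*7 = sqrt(5412 + (-28 + 18*sqrt(10)))*7 = sqrt(5384 + 18*sqrt(10))*7 = 7*sqrt(5384 + 18*sqrt(10))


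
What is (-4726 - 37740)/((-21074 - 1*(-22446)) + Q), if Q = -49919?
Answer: 42466/48547 ≈ 0.87474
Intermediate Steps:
(-4726 - 37740)/((-21074 - 1*(-22446)) + Q) = (-4726 - 37740)/((-21074 - 1*(-22446)) - 49919) = -42466/((-21074 + 22446) - 49919) = -42466/(1372 - 49919) = -42466/(-48547) = -42466*(-1/48547) = 42466/48547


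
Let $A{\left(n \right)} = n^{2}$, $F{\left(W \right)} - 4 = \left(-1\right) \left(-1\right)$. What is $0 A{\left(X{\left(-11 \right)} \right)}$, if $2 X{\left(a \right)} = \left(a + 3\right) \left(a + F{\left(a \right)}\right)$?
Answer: $0$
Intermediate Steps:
$F{\left(W \right)} = 5$ ($F{\left(W \right)} = 4 - -1 = 4 + 1 = 5$)
$X{\left(a \right)} = \frac{\left(3 + a\right) \left(5 + a\right)}{2}$ ($X{\left(a \right)} = \frac{\left(a + 3\right) \left(a + 5\right)}{2} = \frac{\left(3 + a\right) \left(5 + a\right)}{2}$)
$0 A{\left(X{\left(-11 \right)} \right)} = 0 \left(\frac{15}{2} + \frac{\left(-11\right)^{2}}{2} + 4 \left(-11\right)\right)^{2} = 0 \left(\frac{15}{2} + \frac{1}{2} \cdot 121 - 44\right)^{2} = 0 \left(\frac{15}{2} + \frac{121}{2} - 44\right)^{2} = 0 \cdot 24^{2} = 0 \cdot 576 = 0$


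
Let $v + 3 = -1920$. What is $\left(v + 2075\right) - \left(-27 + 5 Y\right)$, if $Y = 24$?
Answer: $59$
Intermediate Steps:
$v = -1923$ ($v = -3 - 1920 = -1923$)
$\left(v + 2075\right) - \left(-27 + 5 Y\right) = \left(-1923 + 2075\right) + \left(\left(-5\right) 24 + 27\right) = 152 + \left(-120 + 27\right) = 152 - 93 = 59$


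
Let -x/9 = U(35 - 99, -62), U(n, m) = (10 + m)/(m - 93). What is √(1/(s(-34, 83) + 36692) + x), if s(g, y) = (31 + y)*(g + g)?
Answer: I*√607532666605/448570 ≈ 1.7376*I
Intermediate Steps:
U(n, m) = (10 + m)/(-93 + m)
x = -468/155 (x = -9*(10 - 62)/(-93 - 62) = -9*(-52)/(-155) = -(-9)*(-52)/155 = -9*52/155 = -468/155 ≈ -3.0194)
s(g, y) = 2*g*(31 + y) (s(g, y) = (31 + y)*(2*g) = 2*g*(31 + y))
√(1/(s(-34, 83) + 36692) + x) = √(1/(2*(-34)*(31 + 83) + 36692) - 468/155) = √(1/(2*(-34)*114 + 36692) - 468/155) = √(1/(-7752 + 36692) - 468/155) = √(1/28940 - 468/155) = √(-2708753/897140) = I*√607532666605/448570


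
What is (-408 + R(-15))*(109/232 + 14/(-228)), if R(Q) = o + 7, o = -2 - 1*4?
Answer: -2198207/13224 ≈ -166.23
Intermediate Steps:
o = -6 (o = -2 - 4 = -6)
R(Q) = 1 (R(Q) = -6 + 7 = 1)
(-408 + R(-15))*(109/232 + 14/(-228)) = (-408 + 1)*(109/232 + 14/(-228)) = -407*(109*(1/232) + 14*(-1/228)) = -407*(109/232 - 7/114) = -407*5401/13224 = -2198207/13224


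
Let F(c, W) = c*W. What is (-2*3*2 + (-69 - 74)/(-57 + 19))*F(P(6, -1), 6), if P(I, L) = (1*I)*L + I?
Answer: 0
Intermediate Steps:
P(I, L) = I + I*L (P(I, L) = I*L + I = I + I*L)
F(c, W) = W*c
(-2*3*2 + (-69 - 74)/(-57 + 19))*F(P(6, -1), 6) = (-2*3*2 + (-69 - 74)/(-57 + 19))*(6*(6*(1 - 1))) = (-6*2 - 143/(-38))*(6*(6*0)) = (-12 - 143*(-1/38))*(6*0) = (-12 + 143/38)*0 = -313/38*0 = 0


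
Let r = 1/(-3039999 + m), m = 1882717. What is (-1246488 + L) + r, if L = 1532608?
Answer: 331121525839/1157282 ≈ 2.8612e+5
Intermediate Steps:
r = -1/1157282 (r = 1/(-3039999 + 1882717) = 1/(-1157282) = -1/1157282 ≈ -8.6409e-7)
(-1246488 + L) + r = (-1246488 + 1532608) - 1/1157282 = 286120 - 1/1157282 = 331121525839/1157282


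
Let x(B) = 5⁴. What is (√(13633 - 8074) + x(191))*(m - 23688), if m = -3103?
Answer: -16744375 - 26791*√5559 ≈ -1.8742e+7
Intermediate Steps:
x(B) = 625
(√(13633 - 8074) + x(191))*(m - 23688) = (√(13633 - 8074) + 625)*(-3103 - 23688) = (√5559 + 625)*(-26791) = (625 + √5559)*(-26791) = -16744375 - 26791*√5559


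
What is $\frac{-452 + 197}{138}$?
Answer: $- \frac{85}{46} \approx -1.8478$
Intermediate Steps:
$\frac{-452 + 197}{138} = \left(-255\right) \frac{1}{138} = - \frac{85}{46}$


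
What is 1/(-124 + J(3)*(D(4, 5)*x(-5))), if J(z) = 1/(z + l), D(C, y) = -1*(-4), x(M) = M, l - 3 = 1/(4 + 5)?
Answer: -11/1400 ≈ -0.0078571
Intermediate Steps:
l = 28/9 (l = 3 + 1/(4 + 5) = 3 + 1/9 = 3 + ⅑ = 28/9 ≈ 3.1111)
D(C, y) = 4
J(z) = 1/(28/9 + z) (J(z) = 1/(z + 28/9) = 1/(28/9 + z))
1/(-124 + J(3)*(D(4, 5)*x(-5))) = 1/(-124 + (9/(28 + 9*3))*(4*(-5))) = 1/(-124 + (9/(28 + 27))*(-20)) = 1/(-124 + (9/55)*(-20)) = 1/(-124 - 36/11) = 1/(-1400/11) = -11/1400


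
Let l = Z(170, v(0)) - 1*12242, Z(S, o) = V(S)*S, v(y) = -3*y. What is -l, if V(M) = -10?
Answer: 13942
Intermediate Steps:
Z(S, o) = -10*S
l = -13942 (l = -10*170 - 1*12242 = -1700 - 12242 = -13942)
-l = -1*(-13942) = 13942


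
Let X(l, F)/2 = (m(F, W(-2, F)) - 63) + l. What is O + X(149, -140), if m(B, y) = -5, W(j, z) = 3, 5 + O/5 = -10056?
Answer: -50143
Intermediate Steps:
O = -50305 (O = -25 + 5*(-10056) = -25 - 50280 = -50305)
X(l, F) = -136 + 2*l (X(l, F) = 2*((-5 - 63) + l) = 2*(-68 + l) = -136 + 2*l)
O + X(149, -140) = -50305 + (-136 + 2*149) = -50305 + (-136 + 298) = -50305 + 162 = -50143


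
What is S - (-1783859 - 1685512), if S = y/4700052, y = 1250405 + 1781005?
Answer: 2717704523117/783342 ≈ 3.4694e+6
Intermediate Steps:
y = 3031410
S = 505235/783342 (S = 3031410/4700052 = 3031410*(1/4700052) = 505235/783342 ≈ 0.64497)
S - (-1783859 - 1685512) = 505235/783342 - (-1783859 - 1685512) = 505235/783342 - 1*(-3469371) = 505235/783342 + 3469371 = 2717704523117/783342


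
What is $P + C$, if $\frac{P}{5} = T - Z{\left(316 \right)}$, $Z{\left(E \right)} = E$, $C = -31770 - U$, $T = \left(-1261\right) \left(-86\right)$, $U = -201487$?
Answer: $710367$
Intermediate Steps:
$T = 108446$
$C = 169717$ ($C = -31770 - -201487 = -31770 + 201487 = 169717$)
$P = 540650$ ($P = 5 \left(108446 - 316\right) = 5 \cdot 108130 = 540650$)
$P + C = 540650 + 169717 = 710367$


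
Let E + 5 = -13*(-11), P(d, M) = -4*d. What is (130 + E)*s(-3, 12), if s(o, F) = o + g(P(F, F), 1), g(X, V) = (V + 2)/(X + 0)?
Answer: -3283/4 ≈ -820.75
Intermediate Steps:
E = 138 (E = -5 - 13*(-11) = -5 + 143 = 138)
g(X, V) = (2 + V)/X
s(o, F) = o - 3/(4*F) (s(o, F) = o + (2 + 1)/((-4*F)) = o - 1/(4*F)*3 = o - 3/(4*F))
(130 + E)*s(-3, 12) = (130 + 138)*(-3 - 3/4/12) = 268*(-3 - 3/4*1/12) = 268*(-3 - 1/16) = 268*(-49/16) = -3283/4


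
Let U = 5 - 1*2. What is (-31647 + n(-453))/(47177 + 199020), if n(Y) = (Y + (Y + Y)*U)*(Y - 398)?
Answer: 380982/35171 ≈ 10.832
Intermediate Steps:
U = 3 (U = 5 - 2 = 3)
n(Y) = 7*Y*(-398 + Y) (n(Y) = (Y + (Y + Y)*3)*(Y - 398) = (Y + (2*Y)*3)*(-398 + Y) = (Y + 6*Y)*(-398 + Y) = (7*Y)*(-398 + Y) = 7*Y*(-398 + Y))
(-31647 + n(-453))/(47177 + 199020) = (-31647 + 7*(-453)*(-398 - 453))/(47177 + 199020) = (-31647 + 7*(-453)*(-851))/246197 = (-31647 + 2698521)*(1/246197) = 2666874*(1/246197) = 380982/35171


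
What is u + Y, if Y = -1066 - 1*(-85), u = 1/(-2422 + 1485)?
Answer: -919198/937 ≈ -981.00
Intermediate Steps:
u = -1/937 (u = 1/(-937) = -1/937 ≈ -0.0010672)
Y = -981 (Y = -1066 + 85 = -981)
u + Y = -1/937 - 981 = -919198/937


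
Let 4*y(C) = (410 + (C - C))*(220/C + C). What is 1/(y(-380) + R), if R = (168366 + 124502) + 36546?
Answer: 38/11035377 ≈ 3.4435e-6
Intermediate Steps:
y(C) = 22550/C + 205*C/2 (y(C) = ((410 + (C - C))*(220/C + C))/4 = ((410 + 0)*(C + 220/C))/4 = (410*(C + 220/C))/4 = (410*C + 90200/C)/4 = 22550/C + 205*C/2)
R = 329414 (R = 292868 + 36546 = 329414)
1/(y(-380) + R) = 1/((22550/(-380) + (205/2)*(-380)) + 329414) = 1/((22550*(-1/380) - 38950) + 329414) = 1/((-2255/38 - 38950) + 329414) = 1/(-1482355/38 + 329414) = 1/(11035377/38) = 38/11035377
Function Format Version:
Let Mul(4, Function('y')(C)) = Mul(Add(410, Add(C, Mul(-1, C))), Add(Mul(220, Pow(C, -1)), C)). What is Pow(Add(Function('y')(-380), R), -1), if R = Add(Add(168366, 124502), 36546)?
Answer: Rational(38, 11035377) ≈ 3.4435e-6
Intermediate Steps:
Function('y')(C) = Add(Mul(22550, Pow(C, -1)), Mul(Rational(205, 2), C)) (Function('y')(C) = Mul(Rational(1, 4), Mul(Add(410, Add(C, Mul(-1, C))), Add(Mul(220, Pow(C, -1)), C))) = Mul(Rational(1, 4), Mul(Add(410, 0), Add(C, Mul(220, Pow(C, -1))))) = Mul(Rational(1, 4), Mul(410, Add(C, Mul(220, Pow(C, -1))))) = Mul(Rational(1, 4), Add(Mul(410, C), Mul(90200, Pow(C, -1)))) = Add(Mul(22550, Pow(C, -1)), Mul(Rational(205, 2), C)))
R = 329414 (R = Add(292868, 36546) = 329414)
Pow(Add(Function('y')(-380), R), -1) = Pow(Add(Add(Mul(22550, Pow(-380, -1)), Mul(Rational(205, 2), -380)), 329414), -1) = Pow(Add(Add(Mul(22550, Rational(-1, 380)), -38950), 329414), -1) = Pow(Add(Add(Rational(-2255, 38), -38950), 329414), -1) = Pow(Add(Rational(-1482355, 38), 329414), -1) = Pow(Rational(11035377, 38), -1) = Rational(38, 11035377)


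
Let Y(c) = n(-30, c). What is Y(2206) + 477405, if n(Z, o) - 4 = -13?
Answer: 477396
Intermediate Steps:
n(Z, o) = -9 (n(Z, o) = 4 - 13 = -9)
Y(c) = -9
Y(2206) + 477405 = -9 + 477405 = 477396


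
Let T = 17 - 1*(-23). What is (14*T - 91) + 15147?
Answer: 15616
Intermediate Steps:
T = 40 (T = 17 + 23 = 40)
(14*T - 91) + 15147 = (14*40 - 91) + 15147 = (560 - 91) + 15147 = 469 + 15147 = 15616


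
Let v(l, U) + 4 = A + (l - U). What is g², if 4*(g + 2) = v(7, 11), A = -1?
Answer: 289/16 ≈ 18.063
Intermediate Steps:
v(l, U) = -5 + l - U (v(l, U) = -4 + (-1 + (l - U)) = -4 + (-1 + l - U) = -5 + l - U)
g = -17/4 (g = -2 + (-5 + 7 - 1*11)/4 = -2 + (-5 + 7 - 11)/4 = -2 + (¼)*(-9) = -2 - 9/4 = -17/4 ≈ -4.2500)
g² = (-17/4)² = 289/16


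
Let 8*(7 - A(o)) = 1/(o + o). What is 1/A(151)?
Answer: 2416/16911 ≈ 0.14287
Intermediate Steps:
A(o) = 7 - 1/(16*o) (A(o) = 7 - 1/(8*(o + o)) = 7 - 1/(2*o)/8 = 7 - 1/(16*o))
1/A(151) = 1/(7 - 1/16/151) = 1/(7 - 1/16*1/151) = 1/(7 - 1/2416) = 1/(16911/2416) = 2416/16911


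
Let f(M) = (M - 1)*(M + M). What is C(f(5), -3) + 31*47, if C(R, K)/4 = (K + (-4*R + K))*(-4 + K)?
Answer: 6105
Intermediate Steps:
f(M) = 2*M*(-1 + M) (f(M) = (-1 + M)*(2*M) = 2*M*(-1 + M))
C(R, K) = 4*(-4 + K)*(-4*R + 2*K) (C(R, K) = 4*((K + (-4*R + K))*(-4 + K)) = 4*((K + (K - 4*R))*(-4 + K)) = 4*((-4*R + 2*K)*(-4 + K)) = 4*((-4 + K)*(-4*R + 2*K)) = 4*(-4 + K)*(-4*R + 2*K))
C(f(5), -3) + 31*47 = (-32*(-3) + 8*(-3)² + 64*(2*5*(-1 + 5)) - 16*(-3)*2*5*(-1 + 5)) + 31*47 = (96 + 8*9 + 64*(2*5*4) - 16*(-3)*2*5*4) + 1457 = (96 + 72 + 64*40 - 16*(-3)*40) + 1457 = (96 + 72 + 2560 + 1920) + 1457 = 4648 + 1457 = 6105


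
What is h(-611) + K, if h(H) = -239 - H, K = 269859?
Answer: 270231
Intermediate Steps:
h(-611) + K = (-239 - 1*(-611)) + 269859 = (-239 + 611) + 269859 = 372 + 269859 = 270231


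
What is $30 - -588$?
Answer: $618$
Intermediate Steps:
$30 - -588 = 30 + 588 = 618$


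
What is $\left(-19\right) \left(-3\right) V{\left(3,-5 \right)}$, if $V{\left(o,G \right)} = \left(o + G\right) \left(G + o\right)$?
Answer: $228$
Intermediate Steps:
$V{\left(o,G \right)} = \left(G + o\right)^{2}$ ($V{\left(o,G \right)} = \left(G + o\right) \left(G + o\right) = \left(G + o\right)^{2}$)
$\left(-19\right) \left(-3\right) V{\left(3,-5 \right)} = \left(-19\right) \left(-3\right) \left(-5 + 3\right)^{2} = 57 \left(-2\right)^{2} = 57 \cdot 4 = 228$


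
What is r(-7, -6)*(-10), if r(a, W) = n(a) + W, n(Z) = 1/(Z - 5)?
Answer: 365/6 ≈ 60.833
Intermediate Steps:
n(Z) = 1/(-5 + Z)
r(a, W) = W + 1/(-5 + a) (r(a, W) = 1/(-5 + a) + W = W + 1/(-5 + a))
r(-7, -6)*(-10) = ((1 - 6*(-5 - 7))/(-5 - 7))*(-10) = ((1 - 6*(-12))/(-12))*(-10) = -(1 + 72)/12*(-10) = -1/12*73*(-10) = -73/12*(-10) = 365/6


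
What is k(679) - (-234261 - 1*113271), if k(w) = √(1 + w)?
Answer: 347532 + 2*√170 ≈ 3.4756e+5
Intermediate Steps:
k(679) - (-234261 - 1*113271) = √(1 + 679) - (-234261 - 1*113271) = √680 - (-234261 - 113271) = 2*√170 - 1*(-347532) = 2*√170 + 347532 = 347532 + 2*√170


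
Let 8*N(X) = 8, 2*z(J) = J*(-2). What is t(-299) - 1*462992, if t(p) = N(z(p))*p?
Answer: -463291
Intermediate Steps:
z(J) = -J (z(J) = (J*(-2))/2 = (-2*J)/2 = -J)
N(X) = 1 (N(X) = (⅛)*8 = 1)
t(p) = p (t(p) = 1*p = p)
t(-299) - 1*462992 = -299 - 1*462992 = -299 - 462992 = -463291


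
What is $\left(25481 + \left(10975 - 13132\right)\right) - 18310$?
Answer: $5014$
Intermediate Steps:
$\left(25481 + \left(10975 - 13132\right)\right) - 18310 = \left(25481 - 2157\right) - 18310 = 23324 - 18310 = 5014$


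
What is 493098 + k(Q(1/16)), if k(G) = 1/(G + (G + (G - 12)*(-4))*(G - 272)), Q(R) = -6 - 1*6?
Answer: 11769263063/23868 ≈ 4.9310e+5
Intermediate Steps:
Q(R) = -12 (Q(R) = -6 - 6 = -12)
k(G) = 1/(G + (-272 + G)*(48 - 3*G)) (k(G) = 1/(G + (G + (-12 + G)*(-4))*(-272 + G)) = 1/(G + (G + (48 - 4*G))*(-272 + G)) = 1/(G + (48 - 3*G)*(-272 + G)) = 1/(G + (-272 + G)*(48 - 3*G)))
493098 + k(Q(1/16)) = 493098 - 1/(13056 - 865*(-12) + 3*(-12)²) = 493098 - 1/(13056 + 10380 + 3*144) = 493098 - 1/(13056 + 10380 + 432) = 493098 - 1/23868 = 11769263063/23868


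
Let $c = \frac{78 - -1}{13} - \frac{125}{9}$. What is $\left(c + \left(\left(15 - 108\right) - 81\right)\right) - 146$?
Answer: $- \frac{38354}{117} \approx -327.81$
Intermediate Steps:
$c = - \frac{914}{117}$ ($c = \left(78 + 1\right) \frac{1}{13} - \frac{125}{9} = 79 \cdot \frac{1}{13} - \frac{125}{9} = \frac{79}{13} - \frac{125}{9} = - \frac{914}{117} \approx -7.812$)
$\left(c + \left(\left(15 - 108\right) - 81\right)\right) - 146 = \left(- \frac{914}{117} + \left(\left(15 - 108\right) - 81\right)\right) - 146 = \left(- \frac{914}{117} - 174\right) - 146 = - \frac{21272}{117} - 146 = - \frac{38354}{117}$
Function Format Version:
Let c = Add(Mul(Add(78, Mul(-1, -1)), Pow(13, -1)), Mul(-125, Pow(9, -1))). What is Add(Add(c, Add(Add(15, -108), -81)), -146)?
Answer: Rational(-38354, 117) ≈ -327.81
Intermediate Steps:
c = Rational(-914, 117) (c = Add(Mul(Add(78, 1), Rational(1, 13)), Mul(-125, Rational(1, 9))) = Add(Mul(79, Rational(1, 13)), Rational(-125, 9)) = Add(Rational(79, 13), Rational(-125, 9)) = Rational(-914, 117) ≈ -7.8120)
Add(Add(c, Add(Add(15, -108), -81)), -146) = Add(Add(Rational(-914, 117), Add(Add(15, -108), -81)), -146) = Add(Add(Rational(-914, 117), Add(-93, -81)), -146) = Add(Add(Rational(-914, 117), -174), -146) = Add(Rational(-21272, 117), -146) = Rational(-38354, 117)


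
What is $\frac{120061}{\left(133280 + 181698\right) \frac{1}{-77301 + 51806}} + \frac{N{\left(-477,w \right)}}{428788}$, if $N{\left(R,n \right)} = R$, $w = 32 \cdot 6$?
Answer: $- \frac{656250503199083}{67529393332} \approx -9718.0$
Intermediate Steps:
$w = 192$
$\frac{120061}{\left(133280 + 181698\right) \frac{1}{-77301 + 51806}} + \frac{N{\left(-477,w \right)}}{428788} = \frac{120061}{\left(133280 + 181698\right) \frac{1}{-77301 + 51806}} - \frac{477}{428788} = \frac{120061}{314978 \frac{1}{-25495}} - \frac{477}{428788} = \frac{120061}{314978 \left(- \frac{1}{25495}\right)} - \frac{477}{428788} = \frac{120061}{- \frac{314978}{25495}} - \frac{477}{428788} = 120061 \left(- \frac{25495}{314978}\right) - \frac{477}{428788} = - \frac{3060955195}{314978} - \frac{477}{428788} = - \frac{656250503199083}{67529393332}$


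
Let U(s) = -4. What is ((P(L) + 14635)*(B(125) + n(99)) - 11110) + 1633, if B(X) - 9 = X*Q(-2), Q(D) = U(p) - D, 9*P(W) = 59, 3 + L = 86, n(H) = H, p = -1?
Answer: -18797201/9 ≈ -2.0886e+6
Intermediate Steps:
L = 83 (L = -3 + 86 = 83)
P(W) = 59/9 (P(W) = (⅑)*59 = 59/9)
Q(D) = -4 - D
B(X) = 9 - 2*X (B(X) = 9 + X*(-4 - 1*(-2)) = 9 + X*(-4 + 2) = 9 + X*(-2) = 9 - 2*X)
((P(L) + 14635)*(B(125) + n(99)) - 11110) + 1633 = ((59/9 + 14635)*((9 - 2*125) + 99) - 11110) + 1633 = (131774*((9 - 250) + 99)/9 - 11110) + 1633 = (131774*(-241 + 99)/9 - 11110) + 1633 = ((131774/9)*(-142) - 11110) + 1633 = (-18711908/9 - 11110) + 1633 = -18811898/9 + 1633 = -18797201/9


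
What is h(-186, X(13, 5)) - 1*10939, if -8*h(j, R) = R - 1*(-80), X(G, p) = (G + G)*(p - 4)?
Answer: -43809/4 ≈ -10952.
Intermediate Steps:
X(G, p) = 2*G*(-4 + p) (X(G, p) = (2*G)*(-4 + p) = 2*G*(-4 + p))
h(j, R) = -10 - R/8 (h(j, R) = -(R - 1*(-80))/8 = -(R + 80)/8 = -(80 + R)/8 = -10 - R/8)
h(-186, X(13, 5)) - 1*10939 = (-10 - 13*(-4 + 5)/4) - 1*10939 = (-10 - 13/4) - 10939 = -53/4 - 10939 = -43809/4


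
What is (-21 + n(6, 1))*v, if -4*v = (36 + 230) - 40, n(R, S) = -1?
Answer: 1243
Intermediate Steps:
v = -113/2 (v = -((36 + 230) - 40)/4 = -(266 - 40)/4 = -1/4*226 = -113/2 ≈ -56.500)
(-21 + n(6, 1))*v = (-21 - 1)*(-113/2) = -22*(-113/2) = 1243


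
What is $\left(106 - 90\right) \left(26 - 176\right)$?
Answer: $-2400$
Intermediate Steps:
$\left(106 - 90\right) \left(26 - 176\right) = 16 \left(-150\right) = -2400$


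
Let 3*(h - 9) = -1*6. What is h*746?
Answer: 5222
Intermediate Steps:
h = 7 (h = 9 + (-1*6)/3 = 9 + (⅓)*(-6) = 9 - 2 = 7)
h*746 = 7*746 = 5222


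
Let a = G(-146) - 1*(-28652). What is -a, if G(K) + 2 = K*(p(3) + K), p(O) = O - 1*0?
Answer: -49528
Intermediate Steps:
p(O) = O (p(O) = O + 0 = O)
G(K) = -2 + K*(3 + K)
a = 49528 (a = (-2 + (-146)² + 3*(-146)) - 1*(-28652) = (-2 + 21316 - 438) + 28652 = 20876 + 28652 = 49528)
-a = -1*49528 = -49528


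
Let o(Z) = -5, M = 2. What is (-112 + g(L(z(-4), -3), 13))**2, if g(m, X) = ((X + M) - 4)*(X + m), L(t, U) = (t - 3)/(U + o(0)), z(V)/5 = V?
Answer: 251001/64 ≈ 3921.9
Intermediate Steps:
z(V) = 5*V
L(t, U) = (-3 + t)/(-5 + U) (L(t, U) = (t - 3)/(U - 5) = (-3 + t)/(-5 + U))
g(m, X) = (-2 + X)*(X + m) (g(m, X) = ((X + 2) - 4)*(X + m) = ((2 + X) - 4)*(X + m) = (-2 + X)*(X + m))
(-112 + g(L(z(-4), -3), 13))**2 = (-112 + (13**2 - 2*13 - 2*(-3 + 5*(-4))/(-5 - 3) + 13*((-3 + 5*(-4))/(-5 - 3))))**2 = (-112 + (169 - 26 - 2*(-3 - 20)/(-8) + 13*((-3 - 20)/(-8))))**2 = (-112 + (169 - 26 - (-1)*(-23)/4 + 13*(-1/8*(-23))))**2 = (-112 + (169 - 26 - 2*23/8 + 13*(23/8)))**2 = (-112 + (169 - 26 - 23/4 + 299/8))**2 = (-112 + 1397/8)**2 = (501/8)**2 = 251001/64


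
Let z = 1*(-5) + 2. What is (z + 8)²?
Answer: 25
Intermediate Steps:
z = -3 (z = -5 + 2 = -3)
(z + 8)² = (-3 + 8)² = 5² = 25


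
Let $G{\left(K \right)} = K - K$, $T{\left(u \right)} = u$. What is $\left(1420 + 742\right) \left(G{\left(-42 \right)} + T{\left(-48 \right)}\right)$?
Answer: $-103776$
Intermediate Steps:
$G{\left(K \right)} = 0$
$\left(1420 + 742\right) \left(G{\left(-42 \right)} + T{\left(-48 \right)}\right) = \left(1420 + 742\right) \left(0 - 48\right) = 2162 \left(-48\right) = -103776$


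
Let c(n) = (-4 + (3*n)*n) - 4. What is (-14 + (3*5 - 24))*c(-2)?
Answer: -92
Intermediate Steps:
c(n) = -8 + 3*n² (c(n) = (-4 + 3*n²) - 4 = -8 + 3*n²)
(-14 + (3*5 - 24))*c(-2) = (-14 + (3*5 - 24))*(-8 + 3*(-2)²) = (-14 + (15 - 24))*(-8 + 3*4) = (-14 - 9)*(-8 + 12) = -23*4 = -92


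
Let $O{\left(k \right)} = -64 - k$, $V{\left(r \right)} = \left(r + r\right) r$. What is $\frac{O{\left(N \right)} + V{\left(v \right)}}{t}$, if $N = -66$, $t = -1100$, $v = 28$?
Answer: $- \frac{157}{110} \approx -1.4273$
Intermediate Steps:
$V{\left(r \right)} = 2 r^{2}$ ($V{\left(r \right)} = 2 r r = 2 r^{2}$)
$\frac{O{\left(N \right)} + V{\left(v \right)}}{t} = \frac{\left(-64 - -66\right) + 2 \cdot 28^{2}}{-1100} = \left(\left(-64 + 66\right) + 2 \cdot 784\right) \left(- \frac{1}{1100}\right) = \left(2 + 1568\right) \left(- \frac{1}{1100}\right) = 1570 \left(- \frac{1}{1100}\right) = - \frac{157}{110}$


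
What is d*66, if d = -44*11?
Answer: -31944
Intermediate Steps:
d = -484
d*66 = -484*66 = -31944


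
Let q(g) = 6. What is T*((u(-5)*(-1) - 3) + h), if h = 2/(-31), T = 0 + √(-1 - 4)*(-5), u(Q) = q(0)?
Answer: 1405*I*√5/31 ≈ 101.34*I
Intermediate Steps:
u(Q) = 6
T = -5*I*√5 (T = 0 + √(-5)*(-5) = 0 + (I*√5)*(-5) = 0 - 5*I*√5 = -5*I*√5 ≈ -11.18*I)
h = -2/31 (h = 2*(-1/31) = -2/31 ≈ -0.064516)
T*((u(-5)*(-1) - 3) + h) = (-5*I*√5)*((6*(-1) - 3) - 2/31) = (-5*I*√5)*((-6 - 3) - 2/31) = (-5*I*√5)*(-9 - 2/31) = -5*I*√5*(-281/31) = 1405*I*√5/31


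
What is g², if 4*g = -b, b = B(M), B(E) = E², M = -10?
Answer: 625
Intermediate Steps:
b = 100 (b = (-10)² = 100)
g = -25 (g = (-1*100)/4 = (¼)*(-100) = -25)
g² = (-25)² = 625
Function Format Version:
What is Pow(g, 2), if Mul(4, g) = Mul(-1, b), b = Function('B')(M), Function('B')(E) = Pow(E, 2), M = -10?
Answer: 625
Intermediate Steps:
b = 100 (b = Pow(-10, 2) = 100)
g = -25 (g = Mul(Rational(1, 4), Mul(-1, 100)) = Mul(Rational(1, 4), -100) = -25)
Pow(g, 2) = Pow(-25, 2) = 625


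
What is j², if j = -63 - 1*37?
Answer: 10000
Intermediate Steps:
j = -100 (j = -63 - 37 = -100)
j² = (-100)² = 10000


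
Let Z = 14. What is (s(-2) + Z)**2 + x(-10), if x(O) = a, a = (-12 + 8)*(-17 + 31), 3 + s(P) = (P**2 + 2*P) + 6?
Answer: 233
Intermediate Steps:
s(P) = 3 + P**2 + 2*P (s(P) = -3 + ((P**2 + 2*P) + 6) = -3 + (6 + P**2 + 2*P) = 3 + P**2 + 2*P)
a = -56 (a = -4*14 = -56)
x(O) = -56
(s(-2) + Z)**2 + x(-10) = ((3 + (-2)**2 + 2*(-2)) + 14)**2 - 56 = ((3 + 4 - 4) + 14)**2 - 56 = (3 + 14)**2 - 56 = 17**2 - 56 = 289 - 56 = 233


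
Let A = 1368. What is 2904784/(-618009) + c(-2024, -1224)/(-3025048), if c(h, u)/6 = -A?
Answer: -1097754801470/233688361179 ≈ -4.6975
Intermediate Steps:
c(h, u) = -8208 (c(h, u) = 6*(-1*1368) = 6*(-1368) = -8208)
2904784/(-618009) + c(-2024, -1224)/(-3025048) = 2904784/(-618009) - 8208/(-3025048) = 2904784*(-1/618009) - 8208*(-1/3025048) = -2904784/618009 + 1026/378131 = -1097754801470/233688361179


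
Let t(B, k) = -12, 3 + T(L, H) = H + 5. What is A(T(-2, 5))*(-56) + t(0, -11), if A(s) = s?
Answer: -404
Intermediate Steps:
T(L, H) = 2 + H (T(L, H) = -3 + (H + 5) = -3 + (5 + H) = 2 + H)
A(T(-2, 5))*(-56) + t(0, -11) = (2 + 5)*(-56) - 12 = 7*(-56) - 12 = -392 - 12 = -404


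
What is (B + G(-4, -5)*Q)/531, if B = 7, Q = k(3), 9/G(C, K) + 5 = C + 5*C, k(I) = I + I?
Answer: 149/15399 ≈ 0.0096759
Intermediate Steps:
k(I) = 2*I
G(C, K) = 9/(-5 + 6*C) (G(C, K) = 9/(-5 + (C + 5*C)) = 9/(-5 + 6*C))
Q = 6 (Q = 2*3 = 6)
(B + G(-4, -5)*Q)/531 = (7 + (9/(-5 + 6*(-4)))*6)/531 = (7 + (9/(-5 - 24))*6)*(1/531) = (7 + (9/(-29))*6)*(1/531) = (7 + (9*(-1/29))*6)*(1/531) = (7 - 9/29*6)*(1/531) = (7 - 54/29)*(1/531) = (149/29)*(1/531) = 149/15399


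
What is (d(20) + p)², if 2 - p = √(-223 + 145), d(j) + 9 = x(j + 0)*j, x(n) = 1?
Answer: (13 - I*√78)² ≈ 91.0 - 229.63*I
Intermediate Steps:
d(j) = -9 + j (d(j) = -9 + 1*j = -9 + j)
p = 2 - I*√78 (p = 2 - √(-223 + 145) = 2 - √(-78) = 2 - I*√78 ≈ 2.0 - 8.8318*I)
(d(20) + p)² = ((-9 + 20) + (2 - I*√78))² = (11 + (2 - I*√78))² = (13 - I*√78)²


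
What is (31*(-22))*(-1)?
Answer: 682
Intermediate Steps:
(31*(-22))*(-1) = -682*(-1) = 682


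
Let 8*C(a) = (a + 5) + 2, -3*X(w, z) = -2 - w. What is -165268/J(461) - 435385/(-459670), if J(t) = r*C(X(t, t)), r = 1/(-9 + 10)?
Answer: -91151953555/11124014 ≈ -8194.2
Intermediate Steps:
X(w, z) = 2/3 + w/3 (X(w, z) = -(-2 - w)/3 = 2/3 + w/3)
r = 1 (r = 1/1 = 1)
C(a) = 7/8 + a/8 (C(a) = ((a + 5) + 2)/8 = ((5 + a) + 2)/8 = (7 + a)/8 = 7/8 + a/8)
J(t) = 23/24 + t/24 (J(t) = 1*(7/8 + (2/3 + t/3)/8) = 1*(7/8 + (1/12 + t/24)) = 1*(23/24 + t/24) = 23/24 + t/24)
-165268/J(461) - 435385/(-459670) = -165268/(23/24 + (1/24)*461) - 435385/(-459670) = -165268/(23/24 + 461/24) - 435385*(-1/459670) = -165268/121/6 + 87077/91934 = -165268*6/121 + 87077/91934 = -991608/121 + 87077/91934 = -91151953555/11124014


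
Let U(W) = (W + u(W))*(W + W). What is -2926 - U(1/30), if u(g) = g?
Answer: -658351/225 ≈ -2926.0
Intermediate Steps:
U(W) = 4*W**2 (U(W) = (W + W)*(W + W) = (2*W)*(2*W) = 4*W**2)
-2926 - U(1/30) = -2926 - 4*(1/30)**2 = -2926 - 4/900 = -2926 - 1*1/225 = -2926 - 1/225 = -658351/225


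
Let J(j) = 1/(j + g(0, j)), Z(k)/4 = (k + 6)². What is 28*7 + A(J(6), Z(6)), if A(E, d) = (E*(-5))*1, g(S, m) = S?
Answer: 1171/6 ≈ 195.17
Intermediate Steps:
Z(k) = 4*(6 + k)² (Z(k) = 4*(k + 6)² = 4*(6 + k)²)
J(j) = 1/j (J(j) = 1/(j + 0) = 1/j)
A(E, d) = -5*E (A(E, d) = -5*E*1 = -5*E)
28*7 + A(J(6), Z(6)) = 28*7 - 5/6 = 196 - 5*⅙ = 196 - ⅚ = 1171/6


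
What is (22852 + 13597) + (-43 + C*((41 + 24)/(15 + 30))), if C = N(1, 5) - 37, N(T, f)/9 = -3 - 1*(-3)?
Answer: 327173/9 ≈ 36353.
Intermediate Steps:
N(T, f) = 0 (N(T, f) = 9*(-3 - 1*(-3)) = 9*(-3 + 3) = 9*0 = 0)
C = -37 (C = 0 - 37 = -37)
(22852 + 13597) + (-43 + C*((41 + 24)/(15 + 30))) = (22852 + 13597) + (-43 - 37*(41 + 24)/(15 + 30)) = 36449 + (-43 - 2405/45) = 36449 + (-43 - 37*13/9) = 36449 + (-43 - 481/9) = 36449 - 868/9 = 327173/9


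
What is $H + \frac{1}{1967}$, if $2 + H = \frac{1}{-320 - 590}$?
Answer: $- \frac{511571}{255710} \approx -2.0006$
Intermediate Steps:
$H = - \frac{1821}{910}$ ($H = -2 + \frac{1}{-320 - 590} = -2 + \frac{1}{-910} = -2 - \frac{1}{910} = - \frac{1821}{910} \approx -2.0011$)
$H + \frac{1}{1967} = - \frac{1821}{910} + \frac{1}{1967} = - \frac{511571}{255710}$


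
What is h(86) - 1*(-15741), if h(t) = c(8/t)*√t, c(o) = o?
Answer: 15741 + 4*√86/43 ≈ 15742.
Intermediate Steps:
h(t) = 8/√t (h(t) = (8/t)*√t = 8/√t)
h(86) - 1*(-15741) = 8/√86 - 1*(-15741) = 8*(√86/86) + 15741 = 4*√86/43 + 15741 = 15741 + 4*√86/43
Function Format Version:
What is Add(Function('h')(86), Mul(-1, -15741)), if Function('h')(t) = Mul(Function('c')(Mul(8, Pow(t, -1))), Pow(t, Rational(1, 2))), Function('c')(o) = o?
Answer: Add(15741, Mul(Rational(4, 43), Pow(86, Rational(1, 2)))) ≈ 15742.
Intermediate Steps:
Function('h')(t) = Mul(8, Pow(t, Rational(-1, 2))) (Function('h')(t) = Mul(Mul(8, Pow(t, -1)), Pow(t, Rational(1, 2))) = Mul(8, Pow(t, Rational(-1, 2))))
Add(Function('h')(86), Mul(-1, -15741)) = Add(Mul(8, Pow(86, Rational(-1, 2))), Mul(-1, -15741)) = Add(Mul(8, Mul(Rational(1, 86), Pow(86, Rational(1, 2)))), 15741) = Add(Mul(Rational(4, 43), Pow(86, Rational(1, 2))), 15741) = Add(15741, Mul(Rational(4, 43), Pow(86, Rational(1, 2))))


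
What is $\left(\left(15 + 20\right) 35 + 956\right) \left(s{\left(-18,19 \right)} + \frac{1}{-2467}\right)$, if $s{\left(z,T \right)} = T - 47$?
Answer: $- \frac{150656937}{2467} \approx -61069.0$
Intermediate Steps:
$s{\left(z,T \right)} = -47 + T$
$\left(\left(15 + 20\right) 35 + 956\right) \left(s{\left(-18,19 \right)} + \frac{1}{-2467}\right) = \left(\left(15 + 20\right) 35 + 956\right) \left(\left(-47 + 19\right) + \frac{1}{-2467}\right) = \left(35 \cdot 35 + 956\right) \left(-28 - \frac{1}{2467}\right) = \left(1225 + 956\right) \left(- \frac{69077}{2467}\right) = 2181 \left(- \frac{69077}{2467}\right) = - \frac{150656937}{2467}$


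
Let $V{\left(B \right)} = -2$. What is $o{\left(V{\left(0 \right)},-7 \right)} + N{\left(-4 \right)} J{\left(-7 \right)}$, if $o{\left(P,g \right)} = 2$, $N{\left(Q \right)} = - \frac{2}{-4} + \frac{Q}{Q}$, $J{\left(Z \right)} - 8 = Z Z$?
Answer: $\frac{175}{2} \approx 87.5$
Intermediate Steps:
$J{\left(Z \right)} = 8 + Z^{2}$ ($J{\left(Z \right)} = 8 + Z Z = 8 + Z^{2}$)
$N{\left(Q \right)} = \frac{3}{2}$ ($N{\left(Q \right)} = \left(-2\right) \left(- \frac{1}{4}\right) + 1 = \frac{1}{2} + 1 = \frac{3}{2}$)
$o{\left(V{\left(0 \right)},-7 \right)} + N{\left(-4 \right)} J{\left(-7 \right)} = 2 + \frac{3 \left(8 + \left(-7\right)^{2}\right)}{2} = 2 + \frac{3 \left(8 + 49\right)}{2} = 2 + \frac{3}{2} \cdot 57 = 2 + \frac{171}{2} = \frac{175}{2}$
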